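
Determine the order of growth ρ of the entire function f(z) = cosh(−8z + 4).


cosh(w) is a linear combination of e^{iw} and e^{−iw} (or e^w, e^{−w} in the hyperbolic case), so |cosh(w)| ≤ e^{|w|}. With w = −8z + 4, |w| ≤ 8|z| + 4 = 8r + 4 on |z| = r, giving M(r) ≤ e^{8r + 4}, so ρ ≤ 1. On a suitable ray (z = it for sin/cos; z = t for sinh/cosh, t real → ∞), |cosh(−8z + 4)| grows like e^{8|t|}/2, so ρ ≥ 1. Hence ρ = 1.
Therefore ρ = 1.

Order ρ = 1.


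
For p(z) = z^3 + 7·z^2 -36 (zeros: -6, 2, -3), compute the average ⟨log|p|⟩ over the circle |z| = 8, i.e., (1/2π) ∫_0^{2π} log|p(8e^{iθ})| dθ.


Zeros: -6, -3, 2; r = 8.
Inside |z| < r: -6, -3, 2. Outside (|z| ≥ r): ∅.
p(0) = -36, so log|p(0)| = log(36) = 3.5835.
Apply Jensen: I(r) = log|p(0)| + Σ_k log(r/|z_k|), summed over zeros inside |z| < r.
  log(r/|z_k|) for z_k = -6: log(8/6) = 0.2877
  log(r/|z_k|) for z_k = 2: log(8/2) = 1.3863
  log(r/|z_k|) for z_k = -3: log(8/3) = 0.9808
Sum over inside zeros: 2.6548.
I(r) = log|p(0)| + (inside sum) = 3.5835 + 2.6548 = 6.2383.
Closed form (all zeros inside, monic): I(r) = n·log(r) = 3·log(8) = 6.2383. ✓

I(r) ≈ 6.2383.


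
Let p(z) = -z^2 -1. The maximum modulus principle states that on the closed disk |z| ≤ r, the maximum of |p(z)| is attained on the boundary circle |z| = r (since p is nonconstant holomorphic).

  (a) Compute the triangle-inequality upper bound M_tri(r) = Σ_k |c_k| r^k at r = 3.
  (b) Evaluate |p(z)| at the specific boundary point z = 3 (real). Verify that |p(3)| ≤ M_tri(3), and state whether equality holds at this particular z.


Coefficients: c_0 = -1, c_1 = 0, c_2 = -1. Radius r = 3.
Part (a). Triangle bound: M_tri(r) = Σ_k |c_k| r^k
  = |-1|·3^0 + |0|·3^1 + |-1|·3^2
  = 1 + 0 + 9 = 10.
This bounds M(r) := max_{|z|=r} |p(z)| from above; equality holds iff all terms c_k z^k can be made to align in phase at a single z on |z|=r.
Part (b). At z = 3 (real, on the circle |z| = r):
  p(3) = (-1)·3^0 + (0)·3^1 + (-1)·3^2 = -10.
  |p(3)| = 10.
Since all nonzero coefficients share the same sign, |p(3)| = 10 = M_tri(3); the triangle bound is attained at z = 3, so in fact M(r) = 10.

M_tri(3) = 10; |p(3)| = 10; equality at z=3: yes.


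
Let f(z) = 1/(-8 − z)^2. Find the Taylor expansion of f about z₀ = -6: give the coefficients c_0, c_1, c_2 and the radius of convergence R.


Let w = z − z₀, so z = z₀ + w.
Then -8 − z = -8 − (z₀ + w) = (-8 − z₀) − w = -2 − w.
f(z) = 1/(-2 − w)^2 = (1/(-2)^2) · (1 − w/(-2))^{−2}.
By the binomial series (1−u)^{−2} = Σ_{n≥0} C(n+1, 1) u^n for |u|<1, with u = w/(-2):
  c_n = C(n+1, 1) / (-2)^(n+2).
  c_0 = 1/(-2)^2 = 1/4.
  c_1 = 2/(-2)^3 = -1/4.
  c_2 = 3/(-2)^4 = 3/16.
The series is valid for |w/d| < 1, i.e. |z − z₀| < |d|.
Radius of convergence: R = |-8 − z₀| = |-2| = 2 (distance from z₀ to the singularity z = -8).

c_0 = 1/4, c_1 = -1/4, c_2 = 3/16; R = 2.


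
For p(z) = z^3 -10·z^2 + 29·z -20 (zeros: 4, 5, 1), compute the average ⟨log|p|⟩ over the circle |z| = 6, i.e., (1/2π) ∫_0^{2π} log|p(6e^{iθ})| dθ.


Zeros: 1, 4, 5; r = 6.
Inside |z| < r: 1, 4, 5. Outside (|z| ≥ r): ∅.
p(0) = -20, so log|p(0)| = log(20) = 2.9957.
Apply Jensen: I(r) = log|p(0)| + Σ_k log(r/|z_k|), summed over zeros inside |z| < r.
  log(r/|z_k|) for z_k = 4: log(6/4) = 0.4055
  log(r/|z_k|) for z_k = 5: log(6/5) = 0.1823
  log(r/|z_k|) for z_k = 1: log(6/1) = 1.7918
Sum over inside zeros: 2.3795.
I(r) = log|p(0)| + (inside sum) = 2.9957 + 2.3795 = 5.3753.
Closed form (all zeros inside, monic): I(r) = n·log(r) = 3·log(6) = 5.3753. ✓

I(r) ≈ 5.3753.


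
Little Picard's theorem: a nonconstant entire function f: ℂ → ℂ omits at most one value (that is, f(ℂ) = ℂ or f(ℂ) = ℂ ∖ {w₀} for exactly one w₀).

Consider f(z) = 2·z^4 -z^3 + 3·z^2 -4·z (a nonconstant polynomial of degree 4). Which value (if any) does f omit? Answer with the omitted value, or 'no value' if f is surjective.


Little Picard bounds the complement of f(ℂ) to at most one point.
For every w ∈ ℂ, the equation p(z) − w = 0 is a nonconstant polynomial in z and hence has at least one root by the fundamental theorem of algebra. So p is surjective onto ℂ, omitting no value.

Omitted value: no value.


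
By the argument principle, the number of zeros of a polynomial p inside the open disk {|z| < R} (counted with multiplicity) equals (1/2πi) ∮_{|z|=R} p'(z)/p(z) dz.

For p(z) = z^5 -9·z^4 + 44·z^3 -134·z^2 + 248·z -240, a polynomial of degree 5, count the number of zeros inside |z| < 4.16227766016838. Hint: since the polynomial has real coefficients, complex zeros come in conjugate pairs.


The zeros of p are: (1 + 3i), (1 - 3i), 3, (2 + 2i), (2 - 2i).
Their magnitudes are: 3.162, 3.162, 3, 2.828, 2.828.
Zeros with |z| < R = 4.16227766016838: (1 + 3i), (1 - 3i), 3, (2 + 2i), (2 - 2i).
Count = 5.
By the argument principle, (1/2πi) ∮_{|z|=R} p'(z)/p(z) dz equals exactly this count.

Number of zeros inside |z| < 4.16227766016838: 5.


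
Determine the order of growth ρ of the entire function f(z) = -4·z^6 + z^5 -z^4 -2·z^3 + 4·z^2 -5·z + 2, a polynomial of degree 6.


|f(z)| ≤ Σ|c_k|·r^k = O(r^6) as r → ∞. Polynomial growth is O(e^{r^ε}) for every ε > 0 (since r^6/e^{r^ε} → 0), so ρ ≤ ε for all ε > 0, i.e. ρ = 0. Every nonconstant polynomial has order 0.
Therefore ρ = 0.

Order ρ = 0.


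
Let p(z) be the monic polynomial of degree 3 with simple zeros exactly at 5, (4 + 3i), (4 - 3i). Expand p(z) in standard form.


The polynomial is p(z) = ∏_{α ∈ S} (z − α), where S = {5, (4 + 3i), (4 - 3i)}.
Expanding the product yields: p(z) = z^3 -13·z^2 + 65·z -125.
Note conjugate pairs combine to real quadratics: (z − (4+3i))(z − (4−3i)) = z² − 8z + 25.
The resulting polynomial has degree 3 and real coefficients as required.

p(z) = z^3 -13·z^2 + 65·z -125.


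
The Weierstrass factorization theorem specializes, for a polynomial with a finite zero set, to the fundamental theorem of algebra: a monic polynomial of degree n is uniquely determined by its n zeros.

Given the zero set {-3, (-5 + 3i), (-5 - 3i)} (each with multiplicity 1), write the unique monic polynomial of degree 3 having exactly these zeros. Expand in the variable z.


The polynomial is p(z) = ∏_{α ∈ S} (z − α), where S = {-3, (-5 + 3i), (-5 - 3i)}.
Expanding the product yields: p(z) = z^3 + 13·z^2 + 64·z + 102.
Note conjugate pairs combine to real quadratics: (z − (-5+3i))(z − (-5−3i)) = z² + 10z + 34.
The resulting polynomial has degree 3 and real coefficients as required.

p(z) = z^3 + 13·z^2 + 64·z + 102.


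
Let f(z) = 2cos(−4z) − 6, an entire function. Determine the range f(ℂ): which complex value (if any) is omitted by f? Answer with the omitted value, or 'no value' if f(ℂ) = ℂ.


Little Picard bounds the complement of f(ℂ) to at most one point.
cos is entire and surjective onto ℂ: for every w ∈ ℂ, cos(ζ) = w has a solution ζ ∈ ℂ (e.g., via the complex inverse arccos). With ζ = −4z this gives z = ζ/(-4). Then 2·cos(−4z) takes every value in 2·ℂ = ℂ, and adding -6 is a bijection of ℂ. So f is surjective and omits no value. (Note: only on the real line is cos bounded by [−1, 1].)

Omitted value: no value.


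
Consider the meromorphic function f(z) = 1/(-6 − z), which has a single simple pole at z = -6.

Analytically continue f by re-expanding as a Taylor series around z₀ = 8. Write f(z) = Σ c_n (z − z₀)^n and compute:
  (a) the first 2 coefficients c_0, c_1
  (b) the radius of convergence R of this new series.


Let w = z − z₀, so z = z₀ + w.
Then -6 − z = -6 − (z₀ + w) = (-6 − z₀) − w = -14 − w.
f(z) = 1/(-14 − w) = (1/(-14)) · 1/(1 − w/(-14)) = Σ_{n≥0} w^n / (-14)^(n+1).
So c_n = 1/(-14)^(n+1):
  c_0 = 1/(-14)^1 = -1/14.
  c_1 = 1/(-14)^2 = 1/196.
The series is valid for |w/d| < 1, i.e. |z − z₀| < |d|.
Radius of convergence: R = |-6 − z₀| = |-14| = 14 (distance from z₀ to the singularity z = -6).

c_0 = -1/14, c_1 = 1/196; R = 14.


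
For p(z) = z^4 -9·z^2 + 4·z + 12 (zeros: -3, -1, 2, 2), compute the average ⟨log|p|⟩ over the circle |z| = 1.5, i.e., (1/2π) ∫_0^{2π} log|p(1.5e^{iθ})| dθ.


Zeros: -3, -1, 2, 2; r = 1.5.
Inside |z| < r: -1. Outside (|z| ≥ r): -3, 2, 2.
p(0) = 12, so log|p(0)| = log(12) = 2.4849.
Apply Jensen: I(r) = log|p(0)| + Σ_k log(r/|z_k|), summed over zeros inside |z| < r.
  log(r/|z_k|) for z_k = -1: log(1.5/1) = 0.4055
  Outside zeros (-3, 2, 2) contribute nothing to the Jensen sum.
Sum over inside zeros: 0.4055.
I(r) = log|p(0)| + (inside sum) = 2.4849 + 0.4055 = 2.8904.
Note: since some zeros are outside |z| ≤ r, the simplified n·log(r) form does NOT apply — only the inside zeros contribute.

I(r) ≈ 2.8904.


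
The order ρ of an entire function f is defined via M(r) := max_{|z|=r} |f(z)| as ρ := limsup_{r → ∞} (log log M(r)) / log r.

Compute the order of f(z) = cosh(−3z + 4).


cosh(w) is a linear combination of e^{iw} and e^{−iw} (or e^w, e^{−w} in the hyperbolic case), so |cosh(w)| ≤ e^{|w|}. With w = −3z + 4, |w| ≤ 3|z| + 4 = 3r + 4 on |z| = r, giving M(r) ≤ e^{3r + 4}, so ρ ≤ 1. On a suitable ray (z = it for sin/cos; z = t for sinh/cosh, t real → ∞), |cosh(−3z + 4)| grows like e^{3|t|}/2, so ρ ≥ 1. Hence ρ = 1.
Therefore ρ = 1.

Order ρ = 1.


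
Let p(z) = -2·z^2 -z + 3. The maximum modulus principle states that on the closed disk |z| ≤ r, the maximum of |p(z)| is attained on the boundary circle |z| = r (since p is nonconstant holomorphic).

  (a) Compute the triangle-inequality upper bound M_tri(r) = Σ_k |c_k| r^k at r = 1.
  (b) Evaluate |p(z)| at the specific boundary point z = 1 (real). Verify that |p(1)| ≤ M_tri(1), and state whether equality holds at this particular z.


Coefficients: c_0 = 3, c_1 = -1, c_2 = -2. Radius r = 1.
Part (a). Triangle bound: M_tri(r) = Σ_k |c_k| r^k
  = |3|·1^0 + |-1|·1^1 + |-2|·1^2
  = 3 + 1 + 2 = 6.
This bounds M(r) := max_{|z|=r} |p(z)| from above; equality holds iff all terms c_k z^k can be made to align in phase at a single z on |z|=r.
Part (b). At z = 1 (real, on the circle |z| = r):
  p(1) = (3)·1^0 + (-1)·1^1 + (-2)·1^2 = 0.
  |p(1)| = 0.
Check: |p(1)| = 0 ≤ 6 = M_tri(1). ✓ Equality does not hold at z = 1 (the coefficients have mixed signs, so the terms do not all align in phase there).

M_tri(1) = 6; |p(1)| = 0; equality at z=1: no.


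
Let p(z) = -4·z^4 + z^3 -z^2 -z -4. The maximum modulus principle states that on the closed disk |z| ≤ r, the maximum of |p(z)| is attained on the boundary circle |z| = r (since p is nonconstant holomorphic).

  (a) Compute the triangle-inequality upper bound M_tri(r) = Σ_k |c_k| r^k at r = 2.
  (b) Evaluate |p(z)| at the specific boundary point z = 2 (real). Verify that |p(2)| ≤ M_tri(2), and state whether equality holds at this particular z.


Coefficients: c_0 = -4, c_1 = -1, c_2 = -1, c_3 = 1, c_4 = -4. Radius r = 2.
Part (a). Triangle bound: M_tri(r) = Σ_k |c_k| r^k
  = |-4|·2^0 + |-1|·2^1 + |-1|·2^2 + |1|·2^3 + |-4|·2^4
  = 4 + 2 + 4 + 8 + 64 = 82.
This bounds M(r) := max_{|z|=r} |p(z)| from above; equality holds iff all terms c_k z^k can be made to align in phase at a single z on |z|=r.
Part (b). At z = 2 (real, on the circle |z| = r):
  p(2) = (-4)·2^0 + (-1)·2^1 + (-1)·2^2 + (1)·2^3 + (-4)·2^4 = -66.
  |p(2)| = 66.
Check: |p(2)| = 66 ≤ 82 = M_tri(2). ✓ Equality does not hold at z = 2 (the coefficients have mixed signs, so the terms do not all align in phase there).

M_tri(2) = 82; |p(2)| = 66; equality at z=2: no.


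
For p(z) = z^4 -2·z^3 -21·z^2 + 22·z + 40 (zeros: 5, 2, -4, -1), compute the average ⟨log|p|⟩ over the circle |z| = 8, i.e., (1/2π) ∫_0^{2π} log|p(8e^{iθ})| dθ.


Zeros: -4, -1, 2, 5; r = 8.
Inside |z| < r: -4, -1, 2, 5. Outside (|z| ≥ r): ∅.
p(0) = 40, so log|p(0)| = log(40) = 3.6889.
Apply Jensen: I(r) = log|p(0)| + Σ_k log(r/|z_k|), summed over zeros inside |z| < r.
  log(r/|z_k|) for z_k = 5: log(8/5) = 0.4700
  log(r/|z_k|) for z_k = 2: log(8/2) = 1.3863
  log(r/|z_k|) for z_k = -4: log(8/4) = 0.6931
  log(r/|z_k|) for z_k = -1: log(8/1) = 2.0794
Sum over inside zeros: 4.6289.
I(r) = log|p(0)| + (inside sum) = 3.6889 + 4.6289 = 8.3178.
Closed form (all zeros inside, monic): I(r) = n·log(r) = 4·log(8) = 8.3178. ✓

I(r) ≈ 8.3178.


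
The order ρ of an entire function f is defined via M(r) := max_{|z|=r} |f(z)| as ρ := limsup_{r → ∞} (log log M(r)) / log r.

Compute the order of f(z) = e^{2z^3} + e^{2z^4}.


Each summand is entire of order 3 and 4 respectively (as in the single-exponential case). The order of a sum is at most the max of the orders, so ρ ≤ 4. For the lower bound: on |z|=r choose arg z so that 2z^4 is real positive; then |e^{2z^4}| = e^{2r^4} while |e^{2z^3}| ≤ e^{2r^3} = o(e^{2r^4}). So |f| ≥ e^{2r^4}(1 − o(1)) and ρ ≥ 4. Hence ρ = max(3, 4) = 4.
Therefore ρ = 4.

Order ρ = 4.


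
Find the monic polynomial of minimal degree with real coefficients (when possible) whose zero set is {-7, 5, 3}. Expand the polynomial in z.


The polynomial is p(z) = ∏_{α ∈ S} (z − α), where S = {-7, 5, 3}.
Expanding the product yields: p(z) = z^3 -z^2 -41·z + 105.
The resulting polynomial has degree 3 and real coefficients as required.

p(z) = z^3 -z^2 -41·z + 105.


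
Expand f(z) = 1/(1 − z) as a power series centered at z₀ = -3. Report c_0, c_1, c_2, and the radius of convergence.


Let w = z − z₀, so z = z₀ + w.
Then 1 − z = 1 − (z₀ + w) = (1 − z₀) − w = 4 − w.
f(z) = 1/(4 − w) = (1/(4)) · 1/(1 − w/(4)) = Σ_{n≥0} w^n / (4)^(n+1).
So c_n = 1/(4)^(n+1):
  c_0 = 1/(4)^1 = 1/4.
  c_1 = 1/(4)^2 = 1/16.
  c_2 = 1/(4)^3 = 1/64.
The series is valid for |w/d| < 1, i.e. |z − z₀| < |d|.
Radius of convergence: R = |1 − z₀| = |4| = 4 (distance from z₀ to the singularity z = 1).

c_0 = 1/4, c_1 = 1/16, c_2 = 1/64; R = 4.


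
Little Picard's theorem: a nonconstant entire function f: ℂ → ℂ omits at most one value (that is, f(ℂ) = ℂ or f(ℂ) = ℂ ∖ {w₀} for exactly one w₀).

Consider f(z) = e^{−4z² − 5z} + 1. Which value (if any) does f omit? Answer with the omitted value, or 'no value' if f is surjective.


Little Picard bounds the complement of f(ℂ) to at most one point.
The exponent g(z) = −4z² − 5z is a nonconstant polynomial, hence surjective onto ℂ. So e^{g(z)} takes every value in {e^w : w ∈ ℂ} = ℂ ∖ {0}. Adding 1 shifts the range to ℂ ∖ {1}. f omits exactly 1.

Omitted value: 1.


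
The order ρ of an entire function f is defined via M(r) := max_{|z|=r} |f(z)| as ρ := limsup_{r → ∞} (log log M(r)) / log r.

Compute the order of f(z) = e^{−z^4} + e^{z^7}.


Each summand is entire of order 4 and 7 respectively (as in the single-exponential case). The order of a sum is at most the max of the orders, so ρ ≤ 7. For the lower bound: on |z|=r choose arg z so that 1z^7 is real positive; then |e^{1z^7}| = e^{1r^7} while |e^{-1z^4}| ≤ e^{1r^4} = o(e^{1r^7}). So |f| ≥ e^{1r^7}(1 − o(1)) and ρ ≥ 7. Hence ρ = max(4, 7) = 7.
Therefore ρ = 7.

Order ρ = 7.


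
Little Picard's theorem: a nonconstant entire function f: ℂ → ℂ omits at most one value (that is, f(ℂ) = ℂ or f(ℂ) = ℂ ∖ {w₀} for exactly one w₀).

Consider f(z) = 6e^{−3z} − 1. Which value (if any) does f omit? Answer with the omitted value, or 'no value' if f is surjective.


Little Picard bounds the complement of f(ℂ) to at most one point.
e^{−3z} is never zero on ℂ, so 6·e^{−3z} takes every value in ℂ ∖ {0}. Adding -1 shifts the range to ℂ ∖ {-1}. Thus f omits exactly the value -1.

Omitted value: -1.


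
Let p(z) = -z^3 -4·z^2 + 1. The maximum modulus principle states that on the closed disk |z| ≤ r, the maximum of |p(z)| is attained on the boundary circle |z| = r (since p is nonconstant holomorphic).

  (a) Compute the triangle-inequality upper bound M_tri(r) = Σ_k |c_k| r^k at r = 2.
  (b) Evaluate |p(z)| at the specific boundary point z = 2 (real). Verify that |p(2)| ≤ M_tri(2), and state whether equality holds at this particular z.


Coefficients: c_0 = 1, c_1 = 0, c_2 = -4, c_3 = -1. Radius r = 2.
Part (a). Triangle bound: M_tri(r) = Σ_k |c_k| r^k
  = |1|·2^0 + |0|·2^1 + |-4|·2^2 + |-1|·2^3
  = 1 + 0 + 16 + 8 = 25.
This bounds M(r) := max_{|z|=r} |p(z)| from above; equality holds iff all terms c_k z^k can be made to align in phase at a single z on |z|=r.
Part (b). At z = 2 (real, on the circle |z| = r):
  p(2) = (1)·2^0 + (0)·2^1 + (-4)·2^2 + (-1)·2^3 = -23.
  |p(2)| = 23.
Check: |p(2)| = 23 ≤ 25 = M_tri(2). ✓ Equality does not hold at z = 2 (the coefficients have mixed signs, so the terms do not all align in phase there).

M_tri(2) = 25; |p(2)| = 23; equality at z=2: no.


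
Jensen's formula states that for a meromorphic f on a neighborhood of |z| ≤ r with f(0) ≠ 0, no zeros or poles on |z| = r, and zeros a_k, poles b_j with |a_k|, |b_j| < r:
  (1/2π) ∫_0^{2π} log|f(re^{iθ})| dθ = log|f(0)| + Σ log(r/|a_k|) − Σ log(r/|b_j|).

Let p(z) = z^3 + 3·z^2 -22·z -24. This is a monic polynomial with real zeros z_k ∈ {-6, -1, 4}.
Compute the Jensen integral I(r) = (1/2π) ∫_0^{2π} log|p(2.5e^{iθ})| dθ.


Zeros: -6, -1, 4; r = 2.5.
Inside |z| < r: -1. Outside (|z| ≥ r): -6, 4.
p(0) = -24, so log|p(0)| = log(24) = 3.1781.
Apply Jensen: I(r) = log|p(0)| + Σ_k log(r/|z_k|), summed over zeros inside |z| < r.
  log(r/|z_k|) for z_k = -1: log(2.5/1) = 0.9163
  Outside zeros (-6, 4) contribute nothing to the Jensen sum.
Sum over inside zeros: 0.9163.
I(r) = log|p(0)| + (inside sum) = 3.1781 + 0.9163 = 4.0943.
Note: since some zeros are outside |z| ≤ r, the simplified n·log(r) form does NOT apply — only the inside zeros contribute.

I(r) ≈ 4.0943.


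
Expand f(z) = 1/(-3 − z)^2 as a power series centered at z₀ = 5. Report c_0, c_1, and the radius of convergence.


Let w = z − z₀, so z = z₀ + w.
Then -3 − z = -3 − (z₀ + w) = (-3 − z₀) − w = -8 − w.
f(z) = 1/(-8 − w)^2 = (1/(-8)^2) · (1 − w/(-8))^{−2}.
By the binomial series (1−u)^{−2} = Σ_{n≥0} C(n+1, 1) u^n for |u|<1, with u = w/(-8):
  c_n = C(n+1, 1) / (-8)^(n+2).
  c_0 = 1/(-8)^2 = 1/64.
  c_1 = 2/(-8)^3 = -1/256.
The series is valid for |w/d| < 1, i.e. |z − z₀| < |d|.
Radius of convergence: R = |-3 − z₀| = |-8| = 8 (distance from z₀ to the singularity z = -3).

c_0 = 1/64, c_1 = -1/256; R = 8.


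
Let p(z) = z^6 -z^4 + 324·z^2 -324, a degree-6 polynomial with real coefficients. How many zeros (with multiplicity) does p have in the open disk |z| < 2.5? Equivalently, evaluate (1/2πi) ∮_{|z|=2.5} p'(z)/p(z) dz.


The zeros of p are: (-3 + 3i), (-3 - 3i), 1, (3 + 3i), (3 - 3i), -1.
Their magnitudes are: 4.243, 4.243, 1, 4.243, 4.243, 1.
Zeros with |z| < R = 2.5: 1, -1.
Count = 2.
By the argument principle, (1/2πi) ∮_{|z|=R} p'(z)/p(z) dz equals exactly this count.

Number of zeros inside |z| < 2.5: 2.


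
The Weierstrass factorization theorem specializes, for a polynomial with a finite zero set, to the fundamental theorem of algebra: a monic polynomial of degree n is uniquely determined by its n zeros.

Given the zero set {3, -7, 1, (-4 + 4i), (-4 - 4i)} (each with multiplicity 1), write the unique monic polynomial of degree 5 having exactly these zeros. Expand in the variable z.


The polynomial is p(z) = ∏_{α ∈ S} (z − α), where S = {3, -7, 1, (-4 + 4i), (-4 - 4i)}.
Expanding the product yields: p(z) = z^5 + 11·z^4 + 31·z^3 -83·z^2 -632·z + 672.
Note conjugate pairs combine to real quadratics: (z − (-4+4i))(z − (-4−4i)) = z² + 8z + 32.
The resulting polynomial has degree 5 and real coefficients as required.

p(z) = z^5 + 11·z^4 + 31·z^3 -83·z^2 -632·z + 672.


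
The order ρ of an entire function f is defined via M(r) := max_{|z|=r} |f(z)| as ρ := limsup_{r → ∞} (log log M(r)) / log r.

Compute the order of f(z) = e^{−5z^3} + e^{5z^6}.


Each summand is entire of order 3 and 6 respectively (as in the single-exponential case). The order of a sum is at most the max of the orders, so ρ ≤ 6. For the lower bound: on |z|=r choose arg z so that 5z^6 is real positive; then |e^{5z^6}| = e^{5r^6} while |e^{-5z^3}| ≤ e^{5r^3} = o(e^{5r^6}). So |f| ≥ e^{5r^6}(1 − o(1)) and ρ ≥ 6. Hence ρ = max(3, 6) = 6.
Therefore ρ = 6.

Order ρ = 6.


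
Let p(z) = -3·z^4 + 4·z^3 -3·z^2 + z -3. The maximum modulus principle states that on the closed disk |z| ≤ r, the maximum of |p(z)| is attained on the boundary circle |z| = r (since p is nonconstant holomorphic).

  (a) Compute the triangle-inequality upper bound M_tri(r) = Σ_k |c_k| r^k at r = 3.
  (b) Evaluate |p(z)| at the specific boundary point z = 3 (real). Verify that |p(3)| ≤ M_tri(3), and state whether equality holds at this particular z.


Coefficients: c_0 = -3, c_1 = 1, c_2 = -3, c_3 = 4, c_4 = -3. Radius r = 3.
Part (a). Triangle bound: M_tri(r) = Σ_k |c_k| r^k
  = |-3|·3^0 + |1|·3^1 + |-3|·3^2 + |4|·3^3 + |-3|·3^4
  = 3 + 3 + 27 + 108 + 243 = 384.
This bounds M(r) := max_{|z|=r} |p(z)| from above; equality holds iff all terms c_k z^k can be made to align in phase at a single z on |z|=r.
Part (b). At z = 3 (real, on the circle |z| = r):
  p(3) = (-3)·3^0 + (1)·3^1 + (-3)·3^2 + (4)·3^3 + (-3)·3^4 = -162.
  |p(3)| = 162.
Check: |p(3)| = 162 ≤ 384 = M_tri(3). ✓ Equality does not hold at z = 3 (the coefficients have mixed signs, so the terms do not all align in phase there).

M_tri(3) = 384; |p(3)| = 162; equality at z=3: no.


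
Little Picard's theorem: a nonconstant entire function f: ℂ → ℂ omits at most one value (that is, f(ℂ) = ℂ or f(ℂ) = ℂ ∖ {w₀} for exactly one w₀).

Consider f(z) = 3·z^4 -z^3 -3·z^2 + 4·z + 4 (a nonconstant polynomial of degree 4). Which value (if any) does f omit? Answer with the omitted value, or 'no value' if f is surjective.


Little Picard bounds the complement of f(ℂ) to at most one point.
For every w ∈ ℂ, the equation p(z) − w = 0 is a nonconstant polynomial in z and hence has at least one root by the fundamental theorem of algebra. So p is surjective onto ℂ, omitting no value.

Omitted value: no value.


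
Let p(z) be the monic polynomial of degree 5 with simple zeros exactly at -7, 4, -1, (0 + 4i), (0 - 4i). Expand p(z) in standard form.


The polynomial is p(z) = ∏_{α ∈ S} (z − α), where S = {-7, 4, -1, (0 + 4i), (0 - 4i)}.
Expanding the product yields: p(z) = z^5 + 4·z^4 -9·z^3 + 36·z^2 -400·z -448.
Note conjugate pairs combine to real quadratics: (z − (0+4i))(z − (0−4i)) = z² + 16.
The resulting polynomial has degree 5 and real coefficients as required.

p(z) = z^5 + 4·z^4 -9·z^3 + 36·z^2 -400·z -448.


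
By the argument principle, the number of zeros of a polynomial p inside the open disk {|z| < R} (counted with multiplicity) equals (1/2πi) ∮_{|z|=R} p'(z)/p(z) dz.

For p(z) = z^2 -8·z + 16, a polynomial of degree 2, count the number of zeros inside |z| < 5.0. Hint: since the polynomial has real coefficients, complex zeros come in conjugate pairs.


The zeros of p are: 4, 4.
Their magnitudes are: 4, 4.
Zeros with |z| < R = 5.0: 4, 4.
Count = 2.
By the argument principle, (1/2πi) ∮_{|z|=R} p'(z)/p(z) dz equals exactly this count.

Number of zeros inside |z| < 5.0: 2.


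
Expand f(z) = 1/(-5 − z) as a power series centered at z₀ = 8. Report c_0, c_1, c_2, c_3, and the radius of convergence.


Let w = z − z₀, so z = z₀ + w.
Then -5 − z = -5 − (z₀ + w) = (-5 − z₀) − w = -13 − w.
f(z) = 1/(-13 − w) = (1/(-13)) · 1/(1 − w/(-13)) = Σ_{n≥0} w^n / (-13)^(n+1).
So c_n = 1/(-13)^(n+1):
  c_0 = 1/(-13)^1 = -1/13.
  c_1 = 1/(-13)^2 = 1/169.
  c_2 = 1/(-13)^3 = -1/2197.
  c_3 = 1/(-13)^4 = 1/28561.
The series is valid for |w/d| < 1, i.e. |z − z₀| < |d|.
Radius of convergence: R = |-5 − z₀| = |-13| = 13 (distance from z₀ to the singularity z = -5).

c_0 = -1/13, c_1 = 1/169, c_2 = -1/2197, c_3 = 1/28561; R = 13.


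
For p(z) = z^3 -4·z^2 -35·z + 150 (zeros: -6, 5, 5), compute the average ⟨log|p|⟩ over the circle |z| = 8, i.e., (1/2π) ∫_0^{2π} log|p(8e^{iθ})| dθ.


Zeros: -6, 5, 5; r = 8.
Inside |z| < r: -6, 5, 5. Outside (|z| ≥ r): ∅.
p(0) = 150, so log|p(0)| = log(150) = 5.0106.
Apply Jensen: I(r) = log|p(0)| + Σ_k log(r/|z_k|), summed over zeros inside |z| < r.
  log(r/|z_k|) for z_k = -6: log(8/6) = 0.2877
  log(r/|z_k|) for z_k = 5: log(8/5) = 0.4700
  log(r/|z_k|) for z_k = 5: log(8/5) = 0.4700
Sum over inside zeros: 1.2277.
I(r) = log|p(0)| + (inside sum) = 5.0106 + 1.2277 = 6.2383.
Closed form (all zeros inside, monic): I(r) = n·log(r) = 3·log(8) = 6.2383. ✓

I(r) ≈ 6.2383.


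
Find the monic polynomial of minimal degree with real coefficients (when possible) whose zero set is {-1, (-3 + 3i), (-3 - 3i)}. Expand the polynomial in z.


The polynomial is p(z) = ∏_{α ∈ S} (z − α), where S = {-1, (-3 + 3i), (-3 - 3i)}.
Expanding the product yields: p(z) = z^3 + 7·z^2 + 24·z + 18.
Note conjugate pairs combine to real quadratics: (z − (-3+3i))(z − (-3−3i)) = z² + 6z + 18.
The resulting polynomial has degree 3 and real coefficients as required.

p(z) = z^3 + 7·z^2 + 24·z + 18.


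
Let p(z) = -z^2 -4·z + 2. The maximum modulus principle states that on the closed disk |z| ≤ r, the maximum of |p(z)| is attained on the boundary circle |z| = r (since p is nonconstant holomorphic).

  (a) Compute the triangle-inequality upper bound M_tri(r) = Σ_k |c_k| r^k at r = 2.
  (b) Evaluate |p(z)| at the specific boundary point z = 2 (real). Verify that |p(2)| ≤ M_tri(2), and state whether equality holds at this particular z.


Coefficients: c_0 = 2, c_1 = -4, c_2 = -1. Radius r = 2.
Part (a). Triangle bound: M_tri(r) = Σ_k |c_k| r^k
  = |2|·2^0 + |-4|·2^1 + |-1|·2^2
  = 2 + 8 + 4 = 14.
This bounds M(r) := max_{|z|=r} |p(z)| from above; equality holds iff all terms c_k z^k can be made to align in phase at a single z on |z|=r.
Part (b). At z = 2 (real, on the circle |z| = r):
  p(2) = (2)·2^0 + (-4)·2^1 + (-1)·2^2 = -10.
  |p(2)| = 10.
Check: |p(2)| = 10 ≤ 14 = M_tri(2). ✓ Equality does not hold at z = 2 (the coefficients have mixed signs, so the terms do not all align in phase there).

M_tri(2) = 14; |p(2)| = 10; equality at z=2: no.


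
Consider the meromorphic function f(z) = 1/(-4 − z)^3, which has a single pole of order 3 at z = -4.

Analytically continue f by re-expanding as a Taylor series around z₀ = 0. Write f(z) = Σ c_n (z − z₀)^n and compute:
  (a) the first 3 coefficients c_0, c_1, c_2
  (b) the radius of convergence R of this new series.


Let w = z − z₀, so z = z₀ + w.
Then -4 − z = -4 − (z₀ + w) = (-4 − z₀) − w = -4 − w.
f(z) = 1/(-4 − w)^3 = (1/(-4)^3) · (1 − w/(-4))^{−3}.
By the binomial series (1−u)^{−3} = Σ_{n≥0} C(n+2, 2) u^n for |u|<1, with u = w/(-4):
  c_n = C(n+2, 2) / (-4)^(n+3).
  c_0 = 1/(-4)^3 = -1/64.
  c_1 = 3/(-4)^4 = 3/256.
  c_2 = 6/(-4)^5 = -3/512.
The series is valid for |w/d| < 1, i.e. |z − z₀| < |d|.
Radius of convergence: R = |-4 − z₀| = |-4| = 4 (distance from z₀ to the singularity z = -4).

c_0 = -1/64, c_1 = 3/256, c_2 = -3/512; R = 4.


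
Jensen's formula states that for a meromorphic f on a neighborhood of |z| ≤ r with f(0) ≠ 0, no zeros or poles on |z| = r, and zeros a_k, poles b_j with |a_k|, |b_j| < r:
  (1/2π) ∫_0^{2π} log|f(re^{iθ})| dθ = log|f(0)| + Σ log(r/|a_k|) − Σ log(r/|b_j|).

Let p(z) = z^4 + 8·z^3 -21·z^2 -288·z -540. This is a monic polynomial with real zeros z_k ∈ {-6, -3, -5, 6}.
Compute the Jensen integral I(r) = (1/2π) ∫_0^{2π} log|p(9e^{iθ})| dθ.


Zeros: -6, -5, -3, 6; r = 9.
Inside |z| < r: -6, -5, -3, 6. Outside (|z| ≥ r): ∅.
p(0) = -540, so log|p(0)| = log(540) = 6.2916.
Apply Jensen: I(r) = log|p(0)| + Σ_k log(r/|z_k|), summed over zeros inside |z| < r.
  log(r/|z_k|) for z_k = -6: log(9/6) = 0.4055
  log(r/|z_k|) for z_k = -3: log(9/3) = 1.0986
  log(r/|z_k|) for z_k = -5: log(9/5) = 0.5878
  log(r/|z_k|) for z_k = 6: log(9/6) = 0.4055
Sum over inside zeros: 2.4973.
I(r) = log|p(0)| + (inside sum) = 6.2916 + 2.4973 = 8.7889.
Closed form (all zeros inside, monic): I(r) = n·log(r) = 4·log(9) = 8.7889. ✓

I(r) ≈ 8.7889.


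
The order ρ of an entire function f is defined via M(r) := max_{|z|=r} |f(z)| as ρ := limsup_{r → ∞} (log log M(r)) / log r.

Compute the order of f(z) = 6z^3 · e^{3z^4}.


M(r) = max_{|z|=r} |6|·|z|^3·|e^{3z^4}| = 6·r^3 · e^{3r^4} (the factors attain their maxima compatibly on |z|=r). Then log M(r) = log 6 + 3·log r + 3r^4, dominated by the last term, so log log M(r) ~ 4·log r. The polynomial factor 6z^3 contributes only a log r term and does not affect the order. ρ = 4.
Therefore ρ = 4.

Order ρ = 4.


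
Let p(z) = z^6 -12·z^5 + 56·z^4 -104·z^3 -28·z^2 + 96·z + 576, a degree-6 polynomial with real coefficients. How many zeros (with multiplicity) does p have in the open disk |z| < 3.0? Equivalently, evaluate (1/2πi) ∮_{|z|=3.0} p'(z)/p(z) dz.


The zeros of p are: (-1 + 1i), (-1 - 1i), 4, (3 + 3i), (3 - 3i), 4.
Their magnitudes are: 1.414, 1.414, 4, 4.243, 4.243, 4.
Zeros with |z| < R = 3.0: (-1 + 1i), (-1 - 1i).
Count = 2.
By the argument principle, (1/2πi) ∮_{|z|=R} p'(z)/p(z) dz equals exactly this count.

Number of zeros inside |z| < 3.0: 2.


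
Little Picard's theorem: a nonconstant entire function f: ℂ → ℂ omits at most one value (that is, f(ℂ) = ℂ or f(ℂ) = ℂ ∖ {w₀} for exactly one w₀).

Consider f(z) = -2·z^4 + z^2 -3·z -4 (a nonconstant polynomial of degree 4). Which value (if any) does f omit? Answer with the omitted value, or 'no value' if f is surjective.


Little Picard bounds the complement of f(ℂ) to at most one point.
For every w ∈ ℂ, the equation p(z) − w = 0 is a nonconstant polynomial in z and hence has at least one root by the fundamental theorem of algebra. So p is surjective onto ℂ, omitting no value.

Omitted value: no value.


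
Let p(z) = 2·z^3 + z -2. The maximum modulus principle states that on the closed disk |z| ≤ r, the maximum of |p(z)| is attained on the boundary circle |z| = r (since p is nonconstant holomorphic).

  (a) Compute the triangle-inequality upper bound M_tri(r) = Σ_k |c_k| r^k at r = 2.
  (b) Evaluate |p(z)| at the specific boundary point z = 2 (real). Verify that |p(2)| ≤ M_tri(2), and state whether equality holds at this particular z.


Coefficients: c_0 = -2, c_1 = 1, c_2 = 0, c_3 = 2. Radius r = 2.
Part (a). Triangle bound: M_tri(r) = Σ_k |c_k| r^k
  = |-2|·2^0 + |1|·2^1 + |0|·2^2 + |2|·2^3
  = 2 + 2 + 0 + 16 = 20.
This bounds M(r) := max_{|z|=r} |p(z)| from above; equality holds iff all terms c_k z^k can be made to align in phase at a single z on |z|=r.
Part (b). At z = 2 (real, on the circle |z| = r):
  p(2) = (-2)·2^0 + (1)·2^1 + (0)·2^2 + (2)·2^3 = 16.
  |p(2)| = 16.
Check: |p(2)| = 16 ≤ 20 = M_tri(2). ✓ Equality does not hold at z = 2 (the coefficients have mixed signs, so the terms do not all align in phase there).

M_tri(2) = 20; |p(2)| = 16; equality at z=2: no.


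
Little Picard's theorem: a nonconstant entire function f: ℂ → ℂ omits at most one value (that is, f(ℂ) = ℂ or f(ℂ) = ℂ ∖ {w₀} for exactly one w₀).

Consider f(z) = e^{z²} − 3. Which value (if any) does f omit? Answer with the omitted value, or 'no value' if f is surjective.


Little Picard bounds the complement of f(ℂ) to at most one point.
The exponent g(z) = z² is a nonconstant polynomial, hence surjective onto ℂ. So e^{g(z)} takes every value in {e^w : w ∈ ℂ} = ℂ ∖ {0}. Adding -3 shifts the range to ℂ ∖ {-3}. f omits exactly -3.

Omitted value: -3.


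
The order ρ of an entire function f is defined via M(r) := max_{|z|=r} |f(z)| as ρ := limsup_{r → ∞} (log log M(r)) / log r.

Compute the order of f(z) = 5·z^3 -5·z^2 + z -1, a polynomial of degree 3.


|f(z)| ≤ Σ|c_k|·r^k = O(r^3) as r → ∞. Polynomial growth is O(e^{r^ε}) for every ε > 0 (since r^3/e^{r^ε} → 0), so ρ ≤ ε for all ε > 0, i.e. ρ = 0. Every nonconstant polynomial has order 0.
Therefore ρ = 0.

Order ρ = 0.


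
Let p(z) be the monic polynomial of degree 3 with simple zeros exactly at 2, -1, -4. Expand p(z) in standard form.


The polynomial is p(z) = ∏_{α ∈ S} (z − α), where S = {2, -1, -4}.
Expanding the product yields: p(z) = z^3 + 3·z^2 -6·z -8.
The resulting polynomial has degree 3 and real coefficients as required.

p(z) = z^3 + 3·z^2 -6·z -8.


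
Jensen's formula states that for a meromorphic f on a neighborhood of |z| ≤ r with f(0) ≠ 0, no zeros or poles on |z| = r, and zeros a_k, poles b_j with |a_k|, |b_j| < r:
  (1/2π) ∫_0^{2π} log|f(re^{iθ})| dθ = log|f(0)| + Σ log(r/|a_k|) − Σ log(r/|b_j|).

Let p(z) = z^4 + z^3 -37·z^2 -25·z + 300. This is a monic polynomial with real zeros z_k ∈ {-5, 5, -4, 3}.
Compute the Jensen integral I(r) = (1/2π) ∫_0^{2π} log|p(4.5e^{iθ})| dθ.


Zeros: -5, -4, 3, 5; r = 4.5.
Inside |z| < r: -4, 3. Outside (|z| ≥ r): -5, 5.
p(0) = 300, so log|p(0)| = log(300) = 5.7038.
Apply Jensen: I(r) = log|p(0)| + Σ_k log(r/|z_k|), summed over zeros inside |z| < r.
  log(r/|z_k|) for z_k = -4: log(4.5/4) = 0.1178
  log(r/|z_k|) for z_k = 3: log(4.5/3) = 0.4055
  Outside zeros (-5, 5) contribute nothing to the Jensen sum.
Sum over inside zeros: 0.5232.
I(r) = log|p(0)| + (inside sum) = 5.7038 + 0.5232 = 6.2270.
Note: since some zeros are outside |z| ≤ r, the simplified n·log(r) form does NOT apply — only the inside zeros contribute.

I(r) ≈ 6.2270.


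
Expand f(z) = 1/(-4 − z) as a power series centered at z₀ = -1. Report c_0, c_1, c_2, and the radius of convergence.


Let w = z − z₀, so z = z₀ + w.
Then -4 − z = -4 − (z₀ + w) = (-4 − z₀) − w = -3 − w.
f(z) = 1/(-3 − w) = (1/(-3)) · 1/(1 − w/(-3)) = Σ_{n≥0} w^n / (-3)^(n+1).
So c_n = 1/(-3)^(n+1):
  c_0 = 1/(-3)^1 = -1/3.
  c_1 = 1/(-3)^2 = 1/9.
  c_2 = 1/(-3)^3 = -1/27.
The series is valid for |w/d| < 1, i.e. |z − z₀| < |d|.
Radius of convergence: R = |-4 − z₀| = |-3| = 3 (distance from z₀ to the singularity z = -4).

c_0 = -1/3, c_1 = 1/9, c_2 = -1/27; R = 3.


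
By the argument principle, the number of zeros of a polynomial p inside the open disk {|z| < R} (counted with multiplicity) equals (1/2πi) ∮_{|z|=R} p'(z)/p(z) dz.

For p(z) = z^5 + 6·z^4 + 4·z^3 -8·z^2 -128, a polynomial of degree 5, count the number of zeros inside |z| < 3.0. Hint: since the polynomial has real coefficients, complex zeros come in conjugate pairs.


The zeros of p are: (0 + 2i), (0 - 2i), 2, -4, -4.
Their magnitudes are: 2, 2, 2, 4, 4.
Zeros with |z| < R = 3.0: (0 + 2i), (0 - 2i), 2.
Count = 3.
By the argument principle, (1/2πi) ∮_{|z|=R} p'(z)/p(z) dz equals exactly this count.

Number of zeros inside |z| < 3.0: 3.


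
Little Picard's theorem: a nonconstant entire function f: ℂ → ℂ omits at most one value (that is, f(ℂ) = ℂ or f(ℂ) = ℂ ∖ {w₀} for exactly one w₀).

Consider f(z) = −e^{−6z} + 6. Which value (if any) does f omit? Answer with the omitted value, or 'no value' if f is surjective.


Little Picard bounds the complement of f(ℂ) to at most one point.
e^{−6z} is never zero on ℂ, so -1·e^{−6z} takes every value in ℂ ∖ {0}. Adding 6 shifts the range to ℂ ∖ {6}. Thus f omits exactly the value 6.

Omitted value: 6.


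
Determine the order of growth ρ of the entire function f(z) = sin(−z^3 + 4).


Write sin(w) = (e^{iw} ± e^{−iw})/(2 or 2i), so |sin(w)| ≤ e^{|w|}. With w = −z^3 + 4, |w| ≤ 1r^3 + 4 on |z|=r, giving M(r) ≤ e^{1r^3 + 4} and ρ ≤ 3. For the lower bound, choose z on |z|=r with -1z^3 purely imaginary of modulus 1r^3; then |sin(−z^3 + 4)| grows like e^{1r^3}/2, so ρ ≥ 3. Hence ρ = 3.
Therefore ρ = 3.

Order ρ = 3.


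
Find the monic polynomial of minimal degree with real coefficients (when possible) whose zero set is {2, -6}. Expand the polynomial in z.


The polynomial is p(z) = ∏_{α ∈ S} (z − α), where S = {2, -6}.
Expanding the product yields: p(z) = z^2 + 4·z -12.
The resulting polynomial has degree 2 and real coefficients as required.

p(z) = z^2 + 4·z -12.


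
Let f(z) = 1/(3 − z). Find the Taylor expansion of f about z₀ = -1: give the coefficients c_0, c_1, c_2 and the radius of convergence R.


Let w = z − z₀, so z = z₀ + w.
Then 3 − z = 3 − (z₀ + w) = (3 − z₀) − w = 4 − w.
f(z) = 1/(4 − w) = (1/(4)) · 1/(1 − w/(4)) = Σ_{n≥0} w^n / (4)^(n+1).
So c_n = 1/(4)^(n+1):
  c_0 = 1/(4)^1 = 1/4.
  c_1 = 1/(4)^2 = 1/16.
  c_2 = 1/(4)^3 = 1/64.
The series is valid for |w/d| < 1, i.e. |z − z₀| < |d|.
Radius of convergence: R = |3 − z₀| = |4| = 4 (distance from z₀ to the singularity z = 3).

c_0 = 1/4, c_1 = 1/16, c_2 = 1/64; R = 4.


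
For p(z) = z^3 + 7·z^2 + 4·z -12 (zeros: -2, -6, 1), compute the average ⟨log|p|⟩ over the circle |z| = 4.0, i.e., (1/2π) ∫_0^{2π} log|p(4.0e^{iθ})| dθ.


Zeros: -6, -2, 1; r = 4.0.
Inside |z| < r: -2, 1. Outside (|z| ≥ r): -6.
p(0) = -12, so log|p(0)| = log(12) = 2.4849.
Apply Jensen: I(r) = log|p(0)| + Σ_k log(r/|z_k|), summed over zeros inside |z| < r.
  log(r/|z_k|) for z_k = -2: log(4.0/2) = 0.6931
  log(r/|z_k|) for z_k = 1: log(4.0/1) = 1.3863
  Outside zeros (-6) contribute nothing to the Jensen sum.
Sum over inside zeros: 2.0794.
I(r) = log|p(0)| + (inside sum) = 2.4849 + 2.0794 = 4.5643.
Note: since some zeros are outside |z| ≤ r, the simplified n·log(r) form does NOT apply — only the inside zeros contribute.

I(r) ≈ 4.5643.


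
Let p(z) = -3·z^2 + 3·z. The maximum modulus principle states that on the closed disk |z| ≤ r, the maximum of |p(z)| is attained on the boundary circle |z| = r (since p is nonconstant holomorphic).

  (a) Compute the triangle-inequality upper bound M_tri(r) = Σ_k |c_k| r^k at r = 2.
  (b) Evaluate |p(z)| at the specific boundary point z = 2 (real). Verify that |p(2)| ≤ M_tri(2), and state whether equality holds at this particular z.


Coefficients: c_0 = 0, c_1 = 3, c_2 = -3. Radius r = 2.
Part (a). Triangle bound: M_tri(r) = Σ_k |c_k| r^k
  = |0|·2^0 + |3|·2^1 + |-3|·2^2
  = 0 + 6 + 12 = 18.
This bounds M(r) := max_{|z|=r} |p(z)| from above; equality holds iff all terms c_k z^k can be made to align in phase at a single z on |z|=r.
Part (b). At z = 2 (real, on the circle |z| = r):
  p(2) = (0)·2^0 + (3)·2^1 + (-3)·2^2 = -6.
  |p(2)| = 6.
Check: |p(2)| = 6 ≤ 18 = M_tri(2). ✓ Equality does not hold at z = 2 (the coefficients have mixed signs, so the terms do not all align in phase there).

M_tri(2) = 18; |p(2)| = 6; equality at z=2: no.


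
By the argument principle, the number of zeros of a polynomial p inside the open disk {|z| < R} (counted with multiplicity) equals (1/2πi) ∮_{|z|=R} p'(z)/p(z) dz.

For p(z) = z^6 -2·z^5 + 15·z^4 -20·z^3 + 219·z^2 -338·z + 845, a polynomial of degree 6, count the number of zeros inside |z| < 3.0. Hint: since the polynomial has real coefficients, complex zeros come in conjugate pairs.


The zeros of p are: (1 + 2i), (1 - 2i), (-2 + 3i), (-2 - 3i), (2 + 3i), (2 - 3i).
Their magnitudes are: 2.236, 2.236, 3.606, 3.606, 3.606, 3.606.
Zeros with |z| < R = 3.0: (1 + 2i), (1 - 2i).
Count = 2.
By the argument principle, (1/2πi) ∮_{|z|=R} p'(z)/p(z) dz equals exactly this count.

Number of zeros inside |z| < 3.0: 2.


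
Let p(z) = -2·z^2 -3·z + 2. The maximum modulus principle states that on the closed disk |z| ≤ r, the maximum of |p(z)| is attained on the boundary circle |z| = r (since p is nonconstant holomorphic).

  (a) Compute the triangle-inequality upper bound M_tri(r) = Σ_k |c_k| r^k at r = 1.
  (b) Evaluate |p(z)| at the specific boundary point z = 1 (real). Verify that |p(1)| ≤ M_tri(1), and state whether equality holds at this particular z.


Coefficients: c_0 = 2, c_1 = -3, c_2 = -2. Radius r = 1.
Part (a). Triangle bound: M_tri(r) = Σ_k |c_k| r^k
  = |2|·1^0 + |-3|·1^1 + |-2|·1^2
  = 2 + 3 + 2 = 7.
This bounds M(r) := max_{|z|=r} |p(z)| from above; equality holds iff all terms c_k z^k can be made to align in phase at a single z on |z|=r.
Part (b). At z = 1 (real, on the circle |z| = r):
  p(1) = (2)·1^0 + (-3)·1^1 + (-2)·1^2 = -3.
  |p(1)| = 3.
Check: |p(1)| = 3 ≤ 7 = M_tri(1). ✓ Equality does not hold at z = 1 (the coefficients have mixed signs, so the terms do not all align in phase there).

M_tri(1) = 7; |p(1)| = 3; equality at z=1: no.
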